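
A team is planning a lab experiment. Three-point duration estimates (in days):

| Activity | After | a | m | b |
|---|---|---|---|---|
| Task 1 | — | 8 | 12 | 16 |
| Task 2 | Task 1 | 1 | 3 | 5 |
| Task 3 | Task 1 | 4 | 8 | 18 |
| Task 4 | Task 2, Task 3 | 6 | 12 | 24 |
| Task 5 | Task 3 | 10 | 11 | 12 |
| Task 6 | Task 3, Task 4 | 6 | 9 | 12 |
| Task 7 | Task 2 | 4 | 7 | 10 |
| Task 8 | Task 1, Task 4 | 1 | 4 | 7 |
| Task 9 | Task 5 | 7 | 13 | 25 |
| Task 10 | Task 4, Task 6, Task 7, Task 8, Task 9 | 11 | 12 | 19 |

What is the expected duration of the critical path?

te_Task 1 = (8 + 4·12 + 16)/6 = 72/6 = 12
te_Task 2 = (1 + 4·3 + 5)/6 = 18/6 = 3
te_Task 3 = (4 + 4·8 + 18)/6 = 54/6 = 9
te_Task 4 = (6 + 4·12 + 24)/6 = 78/6 = 13
te_Task 5 = (10 + 4·11 + 12)/6 = 66/6 = 11
te_Task 6 = (6 + 4·9 + 12)/6 = 54/6 = 9
te_Task 7 = (4 + 4·7 + 10)/6 = 42/6 = 7
te_Task 8 = (1 + 4·4 + 7)/6 = 24/6 = 4
te_Task 9 = (7 + 4·13 + 25)/6 = 84/6 = 14
te_Task 10 = (11 + 4·12 + 19)/6 = 78/6 = 13

Forward pass:
ES_Task 1 = 0; EF_Task 1 = 12
ES_Task 2 = 12; EF_Task 2 = 12+3 = 15
ES_Task 3 = 12; EF_Task 3 = 12+9 = 21
ES_Task 4 = max(EF_Task 2=15, EF_Task 3=21) = 21; EF_Task 4 = 21+13 = 34
ES_Task 5 = 21; EF_Task 5 = 21+11 = 32
ES_Task 6 = max(EF_Task 3=21, EF_Task 4=34) = 34; EF_Task 6 = 34+9 = 43
ES_Task 7 = 15; EF_Task 7 = 15+7 = 22
ES_Task 8 = max(EF_Task 1=12, EF_Task 4=34) = 34; EF_Task 8 = 34+4 = 38
ES_Task 9 = 32; EF_Task 9 = 32+14 = 46
ES_Task 10 = max(EF_Task 4=34, EF_Task 6=43, EF_Task 7=22, EF_Task 8=38, EF_Task 9=46) = 46; EF_Task 10 = 46+13 = 59
Expected project duration μ = 59 days. Critical path: Task 1 → Task 3 → Task 5 → Task 9 → Task 10.

59 days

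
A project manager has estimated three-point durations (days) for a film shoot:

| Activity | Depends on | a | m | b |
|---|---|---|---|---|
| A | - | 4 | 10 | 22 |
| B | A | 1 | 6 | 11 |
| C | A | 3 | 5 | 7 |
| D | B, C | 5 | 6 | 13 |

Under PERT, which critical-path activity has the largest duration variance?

te_A = (4 + 4·10 + 22)/6 = 66/6 = 11; σ²_A = ((22−4)/6)² = 9.000
te_B = (1 + 4·6 + 11)/6 = 36/6 = 6; σ²_B = ((11−1)/6)² = 2.778
te_C = (3 + 4·5 + 7)/6 = 30/6 = 5; σ²_C = ((7−3)/6)² = 0.444
te_D = (5 + 4·6 + 13)/6 = 42/6 = 7; σ²_D = ((13−5)/6)² = 1.778

Forward pass:
ES_A = 0; EF_A = 11
ES_B = 11; EF_B = 11+6 = 17
ES_C = 11; EF_C = 11+5 = 16
ES_D = max(EF_B=17, EF_C=16) = 17; EF_D = 17+7 = 24
Expected project duration μ = 24 days. Critical path: A → B → D.

Variances on critical path: σ²_A=9.000, σ²_B=2.778, σ²_D=1.778.
Largest is σ²_A = 9.000.

A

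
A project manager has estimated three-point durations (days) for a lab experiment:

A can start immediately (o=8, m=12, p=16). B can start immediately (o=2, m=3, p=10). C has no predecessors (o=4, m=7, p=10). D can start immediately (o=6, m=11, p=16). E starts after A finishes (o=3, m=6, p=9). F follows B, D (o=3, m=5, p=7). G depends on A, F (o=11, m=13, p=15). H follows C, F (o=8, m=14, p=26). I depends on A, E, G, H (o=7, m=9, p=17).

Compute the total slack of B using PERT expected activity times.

te_A = (8 + 4·12 + 16)/6 = 72/6 = 12
te_B = (2 + 4·3 + 10)/6 = 24/6 = 4
te_C = (4 + 4·7 + 10)/6 = 42/6 = 7
te_D = (6 + 4·11 + 16)/6 = 66/6 = 11
te_E = (3 + 4·6 + 9)/6 = 36/6 = 6
te_F = (3 + 4·5 + 7)/6 = 30/6 = 5
te_G = (11 + 4·13 + 15)/6 = 78/6 = 13
te_H = (8 + 4·14 + 26)/6 = 90/6 = 15
te_I = (7 + 4·9 + 17)/6 = 60/6 = 10

Forward pass:
ES_A = 0; EF_A = 12
ES_B = 0; EF_B = 4
ES_C = 0; EF_C = 7
ES_D = 0; EF_D = 11
ES_E = 12; EF_E = 12+6 = 18
ES_F = max(EF_B=4, EF_D=11) = 11; EF_F = 11+5 = 16
ES_G = max(EF_A=12, EF_F=16) = 16; EF_G = 16+13 = 29
ES_H = max(EF_C=7, EF_F=16) = 16; EF_H = 16+15 = 31
ES_I = max(EF_A=12, EF_E=18, EF_G=29, EF_H=31) = 31; EF_I = 31+10 = 41
Expected project duration μ = 41 days. Critical path: D → F → H → I.

Backward pass:
LF_I = 41; LS_I = 41−10 = 31
LF_H = LS_I = 31; LS_H = 31−15 = 16
LF_G = LS_I = 31; LS_G = 31−13 = 18
LF_F = min(LS_G=18, LS_H=16) = 16; LS_F = 16−5 = 11
LF_E = LS_I = 31; LS_E = 31−6 = 25
LF_D = LS_F = 11; LS_D = 11−11 = 0
LF_C = LS_H = 16; LS_C = 16−7 = 9
LF_B = LS_F = 11; LS_B = 11−4 = 7
LF_A = min(LS_E=25, LS_G=18, LS_I=31) = 18; LS_A = 18−12 = 6
Slack_B = LS_B − ES_B = 7 − 0 = 7

7 days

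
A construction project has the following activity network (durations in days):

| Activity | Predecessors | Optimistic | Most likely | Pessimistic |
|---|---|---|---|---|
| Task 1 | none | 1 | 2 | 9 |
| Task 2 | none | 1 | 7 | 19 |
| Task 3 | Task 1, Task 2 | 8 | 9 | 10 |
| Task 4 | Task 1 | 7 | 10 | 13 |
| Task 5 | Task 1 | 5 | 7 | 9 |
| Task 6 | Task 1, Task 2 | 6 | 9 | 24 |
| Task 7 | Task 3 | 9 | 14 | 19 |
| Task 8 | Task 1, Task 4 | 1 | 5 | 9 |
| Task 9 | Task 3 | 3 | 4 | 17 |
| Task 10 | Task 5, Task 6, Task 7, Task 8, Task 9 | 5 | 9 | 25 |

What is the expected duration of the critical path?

te_Task 1 = (1 + 4·2 + 9)/6 = 18/6 = 3
te_Task 2 = (1 + 4·7 + 19)/6 = 48/6 = 8
te_Task 3 = (8 + 4·9 + 10)/6 = 54/6 = 9
te_Task 4 = (7 + 4·10 + 13)/6 = 60/6 = 10
te_Task 5 = (5 + 4·7 + 9)/6 = 42/6 = 7
te_Task 6 = (6 + 4·9 + 24)/6 = 66/6 = 11
te_Task 7 = (9 + 4·14 + 19)/6 = 84/6 = 14
te_Task 8 = (1 + 4·5 + 9)/6 = 30/6 = 5
te_Task 9 = (3 + 4·4 + 17)/6 = 36/6 = 6
te_Task 10 = (5 + 4·9 + 25)/6 = 66/6 = 11

Forward pass:
ES_Task 1 = 0; EF_Task 1 = 3
ES_Task 2 = 0; EF_Task 2 = 8
ES_Task 3 = max(EF_Task 1=3, EF_Task 2=8) = 8; EF_Task 3 = 8+9 = 17
ES_Task 4 = 3; EF_Task 4 = 3+10 = 13
ES_Task 5 = 3; EF_Task 5 = 3+7 = 10
ES_Task 6 = max(EF_Task 1=3, EF_Task 2=8) = 8; EF_Task 6 = 8+11 = 19
ES_Task 7 = 17; EF_Task 7 = 17+14 = 31
ES_Task 8 = max(EF_Task 1=3, EF_Task 4=13) = 13; EF_Task 8 = 13+5 = 18
ES_Task 9 = 17; EF_Task 9 = 17+6 = 23
ES_Task 10 = max(EF_Task 5=10, EF_Task 6=19, EF_Task 7=31, EF_Task 8=18, EF_Task 9=23) = 31; EF_Task 10 = 31+11 = 42
Expected project duration μ = 42 days. Critical path: Task 2 → Task 3 → Task 7 → Task 10.

42 days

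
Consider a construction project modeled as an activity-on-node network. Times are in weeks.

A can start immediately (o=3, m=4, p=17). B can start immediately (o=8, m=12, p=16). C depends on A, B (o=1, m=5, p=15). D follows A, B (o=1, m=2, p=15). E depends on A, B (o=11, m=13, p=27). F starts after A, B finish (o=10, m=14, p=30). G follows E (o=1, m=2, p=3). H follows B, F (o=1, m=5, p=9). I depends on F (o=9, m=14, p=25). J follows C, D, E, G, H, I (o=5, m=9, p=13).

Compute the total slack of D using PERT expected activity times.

27 weeks

te_A = (3 + 4·4 + 17)/6 = 36/6 = 6
te_B = (8 + 4·12 + 16)/6 = 72/6 = 12
te_C = (1 + 4·5 + 15)/6 = 36/6 = 6
te_D = (1 + 4·2 + 15)/6 = 24/6 = 4
te_E = (11 + 4·13 + 27)/6 = 90/6 = 15
te_F = (10 + 4·14 + 30)/6 = 96/6 = 16
te_G = (1 + 4·2 + 3)/6 = 12/6 = 2
te_H = (1 + 4·5 + 9)/6 = 30/6 = 5
te_I = (9 + 4·14 + 25)/6 = 90/6 = 15
te_J = (5 + 4·9 + 13)/6 = 54/6 = 9

Forward pass:
ES_A = 0; EF_A = 6
ES_B = 0; EF_B = 12
ES_C = max(EF_A=6, EF_B=12) = 12; EF_C = 12+6 = 18
ES_D = max(EF_A=6, EF_B=12) = 12; EF_D = 12+4 = 16
ES_E = max(EF_A=6, EF_B=12) = 12; EF_E = 12+15 = 27
ES_F = max(EF_A=6, EF_B=12) = 12; EF_F = 12+16 = 28
ES_G = 27; EF_G = 27+2 = 29
ES_H = max(EF_B=12, EF_F=28) = 28; EF_H = 28+5 = 33
ES_I = 28; EF_I = 28+15 = 43
ES_J = max(EF_C=18, EF_D=16, EF_E=27, EF_G=29, EF_H=33, EF_I=43) = 43; EF_J = 43+9 = 52
Expected project duration μ = 52 weeks. Critical path: B → F → I → J.

Backward pass:
LF_J = 52; LS_J = 52−9 = 43
LF_I = LS_J = 43; LS_I = 43−15 = 28
LF_H = LS_J = 43; LS_H = 43−5 = 38
LF_G = LS_J = 43; LS_G = 43−2 = 41
LF_F = min(LS_H=38, LS_I=28) = 28; LS_F = 28−16 = 12
LF_E = min(LS_G=41, LS_J=43) = 41; LS_E = 41−15 = 26
LF_D = LS_J = 43; LS_D = 43−4 = 39
LF_C = LS_J = 43; LS_C = 43−6 = 37
LF_B = min(LS_C=37, LS_D=39, LS_E=26, LS_F=12, LS_H=38) = 12; LS_B = 12−12 = 0
LF_A = min(LS_C=37, LS_D=39, LS_E=26, LS_F=12) = 12; LS_A = 12−6 = 6
Slack_D = LS_D − ES_D = 39 − 12 = 27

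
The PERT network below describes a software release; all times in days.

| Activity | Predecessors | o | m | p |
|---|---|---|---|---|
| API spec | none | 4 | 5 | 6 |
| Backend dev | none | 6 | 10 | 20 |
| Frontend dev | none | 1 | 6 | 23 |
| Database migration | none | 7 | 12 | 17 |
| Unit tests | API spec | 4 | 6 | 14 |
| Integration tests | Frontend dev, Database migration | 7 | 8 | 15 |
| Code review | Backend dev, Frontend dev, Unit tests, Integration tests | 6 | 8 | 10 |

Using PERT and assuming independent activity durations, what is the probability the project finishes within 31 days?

0.814

te_API spec = (4 + 4·5 + 6)/6 = 30/6 = 5; σ²_API spec = ((6−4)/6)² = 0.111
te_Backend dev = (6 + 4·10 + 20)/6 = 66/6 = 11; σ²_Backend dev = ((20−6)/6)² = 5.444
te_Frontend dev = (1 + 4·6 + 23)/6 = 48/6 = 8; σ²_Frontend dev = ((23−1)/6)² = 13.444
te_Database migration = (7 + 4·12 + 17)/6 = 72/6 = 12; σ²_Database migration = ((17−7)/6)² = 2.778
te_Unit tests = (4 + 4·6 + 14)/6 = 42/6 = 7; σ²_Unit tests = ((14−4)/6)² = 2.778
te_Integration tests = (7 + 4·8 + 15)/6 = 54/6 = 9; σ²_Integration tests = ((15−7)/6)² = 1.778
te_Code review = (6 + 4·8 + 10)/6 = 48/6 = 8; σ²_Code review = ((10−6)/6)² = 0.444

Forward pass:
ES_API spec = 0; EF_API spec = 5
ES_Backend dev = 0; EF_Backend dev = 11
ES_Frontend dev = 0; EF_Frontend dev = 8
ES_Database migration = 0; EF_Database migration = 12
ES_Unit tests = 5; EF_Unit tests = 5+7 = 12
ES_Integration tests = max(EF_Frontend dev=8, EF_Database migration=12) = 12; EF_Integration tests = 12+9 = 21
ES_Code review = max(EF_Backend dev=11, EF_Frontend dev=8, EF_Unit tests=12, EF_Integration tests=21) = 21; EF_Code review = 21+8 = 29
Expected project duration μ = 29 days. Critical path: Database migration → Integration tests → Code review.

Variance along critical path = 2.778 + 1.778 + 0.444 = 5.000; σ = √5.000 = 2.236 days.
Z = (31 − 29) / 2.236 = 0.894
P(T ≤ 31) = Φ(0.894) ≈ 0.814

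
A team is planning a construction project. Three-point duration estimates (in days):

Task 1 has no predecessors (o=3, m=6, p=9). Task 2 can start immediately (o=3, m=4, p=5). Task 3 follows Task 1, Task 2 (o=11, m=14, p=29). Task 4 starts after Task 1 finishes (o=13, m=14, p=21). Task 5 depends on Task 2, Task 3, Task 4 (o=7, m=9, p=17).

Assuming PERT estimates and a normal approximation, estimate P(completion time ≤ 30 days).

te_Task 1 = (3 + 4·6 + 9)/6 = 36/6 = 6; σ²_Task 1 = ((9−3)/6)² = 1.000
te_Task 2 = (3 + 4·4 + 5)/6 = 24/6 = 4; σ²_Task 2 = ((5−3)/6)² = 0.111
te_Task 3 = (11 + 4·14 + 29)/6 = 96/6 = 16; σ²_Task 3 = ((29−11)/6)² = 9.000
te_Task 4 = (13 + 4·14 + 21)/6 = 90/6 = 15; σ²_Task 4 = ((21−13)/6)² = 1.778
te_Task 5 = (7 + 4·9 + 17)/6 = 60/6 = 10; σ²_Task 5 = ((17−7)/6)² = 2.778

Forward pass:
ES_Task 1 = 0; EF_Task 1 = 6
ES_Task 2 = 0; EF_Task 2 = 4
ES_Task 3 = max(EF_Task 1=6, EF_Task 2=4) = 6; EF_Task 3 = 6+16 = 22
ES_Task 4 = 6; EF_Task 4 = 6+15 = 21
ES_Task 5 = max(EF_Task 2=4, EF_Task 3=22, EF_Task 4=21) = 22; EF_Task 5 = 22+10 = 32
Expected project duration μ = 32 days. Critical path: Task 1 → Task 3 → Task 5.

Variance along critical path = 1.000 + 9.000 + 2.778 = 12.778; σ = √12.778 = 3.575 days.
Z = (30 − 32) / 3.575 = -0.560
P(T ≤ 30) = Φ(-0.560) ≈ 0.288

0.288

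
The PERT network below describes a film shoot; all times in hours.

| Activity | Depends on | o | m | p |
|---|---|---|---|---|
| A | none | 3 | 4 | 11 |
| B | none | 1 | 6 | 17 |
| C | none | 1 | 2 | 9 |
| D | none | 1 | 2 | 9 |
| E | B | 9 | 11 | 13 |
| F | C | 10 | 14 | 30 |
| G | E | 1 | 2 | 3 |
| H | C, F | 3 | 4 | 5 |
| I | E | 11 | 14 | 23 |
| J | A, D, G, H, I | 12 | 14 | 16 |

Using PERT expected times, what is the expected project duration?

47 hours

te_A = (3 + 4·4 + 11)/6 = 30/6 = 5
te_B = (1 + 4·6 + 17)/6 = 42/6 = 7
te_C = (1 + 4·2 + 9)/6 = 18/6 = 3
te_D = (1 + 4·2 + 9)/6 = 18/6 = 3
te_E = (9 + 4·11 + 13)/6 = 66/6 = 11
te_F = (10 + 4·14 + 30)/6 = 96/6 = 16
te_G = (1 + 4·2 + 3)/6 = 12/6 = 2
te_H = (3 + 4·4 + 5)/6 = 24/6 = 4
te_I = (11 + 4·14 + 23)/6 = 90/6 = 15
te_J = (12 + 4·14 + 16)/6 = 84/6 = 14

Forward pass:
ES_A = 0; EF_A = 5
ES_B = 0; EF_B = 7
ES_C = 0; EF_C = 3
ES_D = 0; EF_D = 3
ES_E = 7; EF_E = 7+11 = 18
ES_F = 3; EF_F = 3+16 = 19
ES_G = 18; EF_G = 18+2 = 20
ES_H = max(EF_C=3, EF_F=19) = 19; EF_H = 19+4 = 23
ES_I = 18; EF_I = 18+15 = 33
ES_J = max(EF_A=5, EF_D=3, EF_G=20, EF_H=23, EF_I=33) = 33; EF_J = 33+14 = 47
Expected project duration μ = 47 hours. Critical path: B → E → I → J.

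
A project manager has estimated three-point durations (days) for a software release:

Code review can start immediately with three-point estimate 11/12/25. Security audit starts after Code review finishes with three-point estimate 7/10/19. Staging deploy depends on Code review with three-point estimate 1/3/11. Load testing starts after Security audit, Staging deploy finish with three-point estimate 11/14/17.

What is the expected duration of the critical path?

39 days

te_Code review = (11 + 4·12 + 25)/6 = 84/6 = 14
te_Security audit = (7 + 4·10 + 19)/6 = 66/6 = 11
te_Staging deploy = (1 + 4·3 + 11)/6 = 24/6 = 4
te_Load testing = (11 + 4·14 + 17)/6 = 84/6 = 14

Forward pass:
ES_Code review = 0; EF_Code review = 14
ES_Security audit = 14; EF_Security audit = 14+11 = 25
ES_Staging deploy = 14; EF_Staging deploy = 14+4 = 18
ES_Load testing = max(EF_Security audit=25, EF_Staging deploy=18) = 25; EF_Load testing = 25+14 = 39
Expected project duration μ = 39 days. Critical path: Code review → Security audit → Load testing.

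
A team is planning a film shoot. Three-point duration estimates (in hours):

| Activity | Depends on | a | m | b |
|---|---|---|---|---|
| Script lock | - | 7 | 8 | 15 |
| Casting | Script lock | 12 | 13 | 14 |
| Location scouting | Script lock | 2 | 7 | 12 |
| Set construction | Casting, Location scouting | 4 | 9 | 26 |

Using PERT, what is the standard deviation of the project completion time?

te_Script lock = (7 + 4·8 + 15)/6 = 54/6 = 9; σ²_Script lock = ((15−7)/6)² = 1.778
te_Casting = (12 + 4·13 + 14)/6 = 78/6 = 13; σ²_Casting = ((14−12)/6)² = 0.111
te_Location scouting = (2 + 4·7 + 12)/6 = 42/6 = 7; σ²_Location scouting = ((12−2)/6)² = 2.778
te_Set construction = (4 + 4·9 + 26)/6 = 66/6 = 11; σ²_Set construction = ((26−4)/6)² = 13.444

Forward pass:
ES_Script lock = 0; EF_Script lock = 9
ES_Casting = 9; EF_Casting = 9+13 = 22
ES_Location scouting = 9; EF_Location scouting = 9+7 = 16
ES_Set construction = max(EF_Casting=22, EF_Location scouting=16) = 22; EF_Set construction = 22+11 = 33
Expected project duration μ = 33 hours. Critical path: Script lock → Casting → Set construction.

Variance along critical path = 1.778 + 0.111 + 13.444 = 15.333
σ = √15.333 = 3.916 hours

3.92 hours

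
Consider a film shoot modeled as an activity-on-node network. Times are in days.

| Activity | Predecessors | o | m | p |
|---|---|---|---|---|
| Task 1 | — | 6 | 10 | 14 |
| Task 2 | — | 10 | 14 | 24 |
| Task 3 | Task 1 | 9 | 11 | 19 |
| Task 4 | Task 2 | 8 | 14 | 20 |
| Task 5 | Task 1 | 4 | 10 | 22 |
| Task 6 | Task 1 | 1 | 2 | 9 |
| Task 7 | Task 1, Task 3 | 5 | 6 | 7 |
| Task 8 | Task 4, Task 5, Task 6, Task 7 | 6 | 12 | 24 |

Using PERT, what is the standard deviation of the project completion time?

te_Task 1 = (6 + 4·10 + 14)/6 = 60/6 = 10; σ²_Task 1 = ((14−6)/6)² = 1.778
te_Task 2 = (10 + 4·14 + 24)/6 = 90/6 = 15; σ²_Task 2 = ((24−10)/6)² = 5.444
te_Task 3 = (9 + 4·11 + 19)/6 = 72/6 = 12; σ²_Task 3 = ((19−9)/6)² = 2.778
te_Task 4 = (8 + 4·14 + 20)/6 = 84/6 = 14; σ²_Task 4 = ((20−8)/6)² = 4.000
te_Task 5 = (4 + 4·10 + 22)/6 = 66/6 = 11; σ²_Task 5 = ((22−4)/6)² = 9.000
te_Task 6 = (1 + 4·2 + 9)/6 = 18/6 = 3; σ²_Task 6 = ((9−1)/6)² = 1.778
te_Task 7 = (5 + 4·6 + 7)/6 = 36/6 = 6; σ²_Task 7 = ((7−5)/6)² = 0.111
te_Task 8 = (6 + 4·12 + 24)/6 = 78/6 = 13; σ²_Task 8 = ((24−6)/6)² = 9.000

Forward pass:
ES_Task 1 = 0; EF_Task 1 = 10
ES_Task 2 = 0; EF_Task 2 = 15
ES_Task 3 = 10; EF_Task 3 = 10+12 = 22
ES_Task 4 = 15; EF_Task 4 = 15+14 = 29
ES_Task 5 = 10; EF_Task 5 = 10+11 = 21
ES_Task 6 = 10; EF_Task 6 = 10+3 = 13
ES_Task 7 = max(EF_Task 1=10, EF_Task 3=22) = 22; EF_Task 7 = 22+6 = 28
ES_Task 8 = max(EF_Task 4=29, EF_Task 5=21, EF_Task 6=13, EF_Task 7=28) = 29; EF_Task 8 = 29+13 = 42
Expected project duration μ = 42 days. Critical path: Task 2 → Task 4 → Task 8.

Variance along critical path = 5.444 + 4.000 + 9.000 = 18.444
σ = √18.444 = 4.295 days

4.29 days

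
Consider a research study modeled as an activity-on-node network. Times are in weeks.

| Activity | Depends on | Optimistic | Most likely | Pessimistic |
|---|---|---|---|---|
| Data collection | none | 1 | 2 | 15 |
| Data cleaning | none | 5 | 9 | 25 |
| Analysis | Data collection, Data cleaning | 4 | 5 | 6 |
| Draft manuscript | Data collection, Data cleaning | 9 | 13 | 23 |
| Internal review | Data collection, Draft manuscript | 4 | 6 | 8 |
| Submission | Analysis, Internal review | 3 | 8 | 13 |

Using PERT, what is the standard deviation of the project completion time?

te_Data collection = (1 + 4·2 + 15)/6 = 24/6 = 4; σ²_Data collection = ((15−1)/6)² = 5.444
te_Data cleaning = (5 + 4·9 + 25)/6 = 66/6 = 11; σ²_Data cleaning = ((25−5)/6)² = 11.111
te_Analysis = (4 + 4·5 + 6)/6 = 30/6 = 5; σ²_Analysis = ((6−4)/6)² = 0.111
te_Draft manuscript = (9 + 4·13 + 23)/6 = 84/6 = 14; σ²_Draft manuscript = ((23−9)/6)² = 5.444
te_Internal review = (4 + 4·6 + 8)/6 = 36/6 = 6; σ²_Internal review = ((8−4)/6)² = 0.444
te_Submission = (3 + 4·8 + 13)/6 = 48/6 = 8; σ²_Submission = ((13−3)/6)² = 2.778

Forward pass:
ES_Data collection = 0; EF_Data collection = 4
ES_Data cleaning = 0; EF_Data cleaning = 11
ES_Analysis = max(EF_Data collection=4, EF_Data cleaning=11) = 11; EF_Analysis = 11+5 = 16
ES_Draft manuscript = max(EF_Data collection=4, EF_Data cleaning=11) = 11; EF_Draft manuscript = 11+14 = 25
ES_Internal review = max(EF_Data collection=4, EF_Draft manuscript=25) = 25; EF_Internal review = 25+6 = 31
ES_Submission = max(EF_Analysis=16, EF_Internal review=31) = 31; EF_Submission = 31+8 = 39
Expected project duration μ = 39 weeks. Critical path: Data cleaning → Draft manuscript → Internal review → Submission.

Variance along critical path = 11.111 + 5.444 + 0.444 + 2.778 = 19.778
σ = √19.778 = 4.447 weeks

4.45 weeks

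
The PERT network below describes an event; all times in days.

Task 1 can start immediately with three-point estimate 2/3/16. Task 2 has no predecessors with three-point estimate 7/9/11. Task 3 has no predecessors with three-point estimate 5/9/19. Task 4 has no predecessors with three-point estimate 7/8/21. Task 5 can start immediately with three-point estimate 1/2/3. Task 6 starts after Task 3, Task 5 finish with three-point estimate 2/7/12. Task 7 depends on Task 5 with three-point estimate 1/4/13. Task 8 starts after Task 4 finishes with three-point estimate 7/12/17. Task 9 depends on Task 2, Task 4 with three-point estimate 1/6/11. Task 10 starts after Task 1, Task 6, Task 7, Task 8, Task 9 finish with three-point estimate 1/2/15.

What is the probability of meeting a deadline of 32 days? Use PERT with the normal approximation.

te_Task 1 = (2 + 4·3 + 16)/6 = 30/6 = 5; σ²_Task 1 = ((16−2)/6)² = 5.444
te_Task 2 = (7 + 4·9 + 11)/6 = 54/6 = 9; σ²_Task 2 = ((11−7)/6)² = 0.444
te_Task 3 = (5 + 4·9 + 19)/6 = 60/6 = 10; σ²_Task 3 = ((19−5)/6)² = 5.444
te_Task 4 = (7 + 4·8 + 21)/6 = 60/6 = 10; σ²_Task 4 = ((21−7)/6)² = 5.444
te_Task 5 = (1 + 4·2 + 3)/6 = 12/6 = 2; σ²_Task 5 = ((3−1)/6)² = 0.111
te_Task 6 = (2 + 4·7 + 12)/6 = 42/6 = 7; σ²_Task 6 = ((12−2)/6)² = 2.778
te_Task 7 = (1 + 4·4 + 13)/6 = 30/6 = 5; σ²_Task 7 = ((13−1)/6)² = 4.000
te_Task 8 = (7 + 4·12 + 17)/6 = 72/6 = 12; σ²_Task 8 = ((17−7)/6)² = 2.778
te_Task 9 = (1 + 4·6 + 11)/6 = 36/6 = 6; σ²_Task 9 = ((11−1)/6)² = 2.778
te_Task 10 = (1 + 4·2 + 15)/6 = 24/6 = 4; σ²_Task 10 = ((15−1)/6)² = 5.444

Forward pass:
ES_Task 1 = 0; EF_Task 1 = 5
ES_Task 2 = 0; EF_Task 2 = 9
ES_Task 3 = 0; EF_Task 3 = 10
ES_Task 4 = 0; EF_Task 4 = 10
ES_Task 5 = 0; EF_Task 5 = 2
ES_Task 6 = max(EF_Task 3=10, EF_Task 5=2) = 10; EF_Task 6 = 10+7 = 17
ES_Task 7 = 2; EF_Task 7 = 2+5 = 7
ES_Task 8 = 10; EF_Task 8 = 10+12 = 22
ES_Task 9 = max(EF_Task 2=9, EF_Task 4=10) = 10; EF_Task 9 = 10+6 = 16
ES_Task 10 = max(EF_Task 1=5, EF_Task 6=17, EF_Task 7=7, EF_Task 8=22, EF_Task 9=16) = 22; EF_Task 10 = 22+4 = 26
Expected project duration μ = 26 days. Critical path: Task 4 → Task 8 → Task 10.

Variance along critical path = 5.444 + 2.778 + 5.444 = 13.667; σ = √13.667 = 3.697 days.
Z = (32 − 26) / 3.697 = 1.623
P(T ≤ 32) = Φ(1.623) ≈ 0.948

0.948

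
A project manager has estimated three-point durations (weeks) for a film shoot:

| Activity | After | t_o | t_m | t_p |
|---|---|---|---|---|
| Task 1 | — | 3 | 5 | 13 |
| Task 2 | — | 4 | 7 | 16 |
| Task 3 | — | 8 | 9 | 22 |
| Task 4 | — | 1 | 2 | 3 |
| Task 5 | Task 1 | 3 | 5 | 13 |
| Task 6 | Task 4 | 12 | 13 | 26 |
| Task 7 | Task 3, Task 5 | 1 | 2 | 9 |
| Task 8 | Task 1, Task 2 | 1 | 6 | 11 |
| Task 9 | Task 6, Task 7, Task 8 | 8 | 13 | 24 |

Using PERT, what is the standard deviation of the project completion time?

te_Task 1 = (3 + 4·5 + 13)/6 = 36/6 = 6; σ²_Task 1 = ((13−3)/6)² = 2.778
te_Task 2 = (4 + 4·7 + 16)/6 = 48/6 = 8; σ²_Task 2 = ((16−4)/6)² = 4.000
te_Task 3 = (8 + 4·9 + 22)/6 = 66/6 = 11; σ²_Task 3 = ((22−8)/6)² = 5.444
te_Task 4 = (1 + 4·2 + 3)/6 = 12/6 = 2; σ²_Task 4 = ((3−1)/6)² = 0.111
te_Task 5 = (3 + 4·5 + 13)/6 = 36/6 = 6; σ²_Task 5 = ((13−3)/6)² = 2.778
te_Task 6 = (12 + 4·13 + 26)/6 = 90/6 = 15; σ²_Task 6 = ((26−12)/6)² = 5.444
te_Task 7 = (1 + 4·2 + 9)/6 = 18/6 = 3; σ²_Task 7 = ((9−1)/6)² = 1.778
te_Task 8 = (1 + 4·6 + 11)/6 = 36/6 = 6; σ²_Task 8 = ((11−1)/6)² = 2.778
te_Task 9 = (8 + 4·13 + 24)/6 = 84/6 = 14; σ²_Task 9 = ((24−8)/6)² = 7.111

Forward pass:
ES_Task 1 = 0; EF_Task 1 = 6
ES_Task 2 = 0; EF_Task 2 = 8
ES_Task 3 = 0; EF_Task 3 = 11
ES_Task 4 = 0; EF_Task 4 = 2
ES_Task 5 = 6; EF_Task 5 = 6+6 = 12
ES_Task 6 = 2; EF_Task 6 = 2+15 = 17
ES_Task 7 = max(EF_Task 3=11, EF_Task 5=12) = 12; EF_Task 7 = 12+3 = 15
ES_Task 8 = max(EF_Task 1=6, EF_Task 2=8) = 8; EF_Task 8 = 8+6 = 14
ES_Task 9 = max(EF_Task 6=17, EF_Task 7=15, EF_Task 8=14) = 17; EF_Task 9 = 17+14 = 31
Expected project duration μ = 31 weeks. Critical path: Task 4 → Task 6 → Task 9.

Variance along critical path = 0.111 + 5.444 + 7.111 = 12.667
σ = √12.667 = 3.559 weeks

3.56 weeks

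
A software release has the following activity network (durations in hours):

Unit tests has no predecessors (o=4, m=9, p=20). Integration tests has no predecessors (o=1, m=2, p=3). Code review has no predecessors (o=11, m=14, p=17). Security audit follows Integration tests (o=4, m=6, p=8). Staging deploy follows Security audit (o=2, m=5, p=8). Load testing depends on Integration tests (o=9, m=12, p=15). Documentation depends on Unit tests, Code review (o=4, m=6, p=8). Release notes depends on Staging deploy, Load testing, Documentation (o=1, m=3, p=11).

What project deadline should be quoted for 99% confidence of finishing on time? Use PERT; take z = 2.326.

te_Unit tests = (4 + 4·9 + 20)/6 = 60/6 = 10; σ²_Unit tests = ((20−4)/6)² = 7.111
te_Integration tests = (1 + 4·2 + 3)/6 = 12/6 = 2; σ²_Integration tests = ((3−1)/6)² = 0.111
te_Code review = (11 + 4·14 + 17)/6 = 84/6 = 14; σ²_Code review = ((17−11)/6)² = 1.000
te_Security audit = (4 + 4·6 + 8)/6 = 36/6 = 6; σ²_Security audit = ((8−4)/6)² = 0.444
te_Staging deploy = (2 + 4·5 + 8)/6 = 30/6 = 5; σ²_Staging deploy = ((8−2)/6)² = 1.000
te_Load testing = (9 + 4·12 + 15)/6 = 72/6 = 12; σ²_Load testing = ((15−9)/6)² = 1.000
te_Documentation = (4 + 4·6 + 8)/6 = 36/6 = 6; σ²_Documentation = ((8−4)/6)² = 0.444
te_Release notes = (1 + 4·3 + 11)/6 = 24/6 = 4; σ²_Release notes = ((11−1)/6)² = 2.778

Forward pass:
ES_Unit tests = 0; EF_Unit tests = 10
ES_Integration tests = 0; EF_Integration tests = 2
ES_Code review = 0; EF_Code review = 14
ES_Security audit = 2; EF_Security audit = 2+6 = 8
ES_Staging deploy = 8; EF_Staging deploy = 8+5 = 13
ES_Load testing = 2; EF_Load testing = 2+12 = 14
ES_Documentation = max(EF_Unit tests=10, EF_Code review=14) = 14; EF_Documentation = 14+6 = 20
ES_Release notes = max(EF_Staging deploy=13, EF_Load testing=14, EF_Documentation=20) = 20; EF_Release notes = 20+4 = 24
Expected project duration μ = 24 hours. Critical path: Code review → Documentation → Release notes.

Variance along critical path = 1.000 + 0.444 + 2.778 = 4.222; σ = 2.055 hours.
D = μ + z·σ = 24 + 2.326·2.055 = 28.8 hours

28.8 hours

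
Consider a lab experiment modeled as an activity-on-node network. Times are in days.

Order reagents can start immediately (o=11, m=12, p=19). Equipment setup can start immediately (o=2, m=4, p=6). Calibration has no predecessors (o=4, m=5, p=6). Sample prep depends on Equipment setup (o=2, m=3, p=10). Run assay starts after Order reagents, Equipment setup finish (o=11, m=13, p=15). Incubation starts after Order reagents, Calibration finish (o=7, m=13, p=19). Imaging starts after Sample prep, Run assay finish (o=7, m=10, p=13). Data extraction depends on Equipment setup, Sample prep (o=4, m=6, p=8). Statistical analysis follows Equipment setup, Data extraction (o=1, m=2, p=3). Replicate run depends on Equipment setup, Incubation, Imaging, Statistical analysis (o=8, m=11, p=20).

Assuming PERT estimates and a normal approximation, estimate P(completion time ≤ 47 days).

te_Order reagents = (11 + 4·12 + 19)/6 = 78/6 = 13; σ²_Order reagents = ((19−11)/6)² = 1.778
te_Equipment setup = (2 + 4·4 + 6)/6 = 24/6 = 4; σ²_Equipment setup = ((6−2)/6)² = 0.444
te_Calibration = (4 + 4·5 + 6)/6 = 30/6 = 5; σ²_Calibration = ((6−4)/6)² = 0.111
te_Sample prep = (2 + 4·3 + 10)/6 = 24/6 = 4; σ²_Sample prep = ((10−2)/6)² = 1.778
te_Run assay = (11 + 4·13 + 15)/6 = 78/6 = 13; σ²_Run assay = ((15−11)/6)² = 0.444
te_Incubation = (7 + 4·13 + 19)/6 = 78/6 = 13; σ²_Incubation = ((19−7)/6)² = 4.000
te_Imaging = (7 + 4·10 + 13)/6 = 60/6 = 10; σ²_Imaging = ((13−7)/6)² = 1.000
te_Data extraction = (4 + 4·6 + 8)/6 = 36/6 = 6; σ²_Data extraction = ((8−4)/6)² = 0.444
te_Statistical analysis = (1 + 4·2 + 3)/6 = 12/6 = 2; σ²_Statistical analysis = ((3−1)/6)² = 0.111
te_Replicate run = (8 + 4·11 + 20)/6 = 72/6 = 12; σ²_Replicate run = ((20−8)/6)² = 4.000

Forward pass:
ES_Order reagents = 0; EF_Order reagents = 13
ES_Equipment setup = 0; EF_Equipment setup = 4
ES_Calibration = 0; EF_Calibration = 5
ES_Sample prep = 4; EF_Sample prep = 4+4 = 8
ES_Run assay = max(EF_Order reagents=13, EF_Equipment setup=4) = 13; EF_Run assay = 13+13 = 26
ES_Incubation = max(EF_Order reagents=13, EF_Calibration=5) = 13; EF_Incubation = 13+13 = 26
ES_Imaging = max(EF_Sample prep=8, EF_Run assay=26) = 26; EF_Imaging = 26+10 = 36
ES_Data extraction = max(EF_Equipment setup=4, EF_Sample prep=8) = 8; EF_Data extraction = 8+6 = 14
ES_Statistical analysis = max(EF_Equipment setup=4, EF_Data extraction=14) = 14; EF_Statistical analysis = 14+2 = 16
ES_Replicate run = max(EF_Equipment setup=4, EF_Incubation=26, EF_Imaging=36, EF_Statistical analysis=16) = 36; EF_Replicate run = 36+12 = 48
Expected project duration μ = 48 days. Critical path: Order reagents → Run assay → Imaging → Replicate run.

Variance along critical path = 1.778 + 0.444 + 1.000 + 4.000 = 7.222; σ = √7.222 = 2.687 days.
Z = (47 − 48) / 2.687 = -0.372
P(T ≤ 47) = Φ(-0.372) ≈ 0.355

0.355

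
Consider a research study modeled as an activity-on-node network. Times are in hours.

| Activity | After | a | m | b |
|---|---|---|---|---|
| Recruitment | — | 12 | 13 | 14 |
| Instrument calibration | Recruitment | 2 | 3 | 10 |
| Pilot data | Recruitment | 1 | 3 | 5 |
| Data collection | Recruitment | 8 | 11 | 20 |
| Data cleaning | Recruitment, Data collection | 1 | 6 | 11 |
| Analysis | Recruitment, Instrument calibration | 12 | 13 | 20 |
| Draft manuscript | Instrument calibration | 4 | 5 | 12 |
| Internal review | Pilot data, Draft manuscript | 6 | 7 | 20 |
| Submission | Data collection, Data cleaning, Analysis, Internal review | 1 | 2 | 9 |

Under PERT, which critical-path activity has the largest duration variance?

te_Recruitment = (12 + 4·13 + 14)/6 = 78/6 = 13; σ²_Recruitment = ((14−12)/6)² = 0.111
te_Instrument calibration = (2 + 4·3 + 10)/6 = 24/6 = 4; σ²_Instrument calibration = ((10−2)/6)² = 1.778
te_Pilot data = (1 + 4·3 + 5)/6 = 18/6 = 3; σ²_Pilot data = ((5−1)/6)² = 0.444
te_Data collection = (8 + 4·11 + 20)/6 = 72/6 = 12; σ²_Data collection = ((20−8)/6)² = 4.000
te_Data cleaning = (1 + 4·6 + 11)/6 = 36/6 = 6; σ²_Data cleaning = ((11−1)/6)² = 2.778
te_Analysis = (12 + 4·13 + 20)/6 = 84/6 = 14; σ²_Analysis = ((20−12)/6)² = 1.778
te_Draft manuscript = (4 + 4·5 + 12)/6 = 36/6 = 6; σ²_Draft manuscript = ((12−4)/6)² = 1.778
te_Internal review = (6 + 4·7 + 20)/6 = 54/6 = 9; σ²_Internal review = ((20−6)/6)² = 5.444
te_Submission = (1 + 4·2 + 9)/6 = 18/6 = 3; σ²_Submission = ((9−1)/6)² = 1.778

Forward pass:
ES_Recruitment = 0; EF_Recruitment = 13
ES_Instrument calibration = 13; EF_Instrument calibration = 13+4 = 17
ES_Pilot data = 13; EF_Pilot data = 13+3 = 16
ES_Data collection = 13; EF_Data collection = 13+12 = 25
ES_Data cleaning = max(EF_Recruitment=13, EF_Data collection=25) = 25; EF_Data cleaning = 25+6 = 31
ES_Analysis = max(EF_Recruitment=13, EF_Instrument calibration=17) = 17; EF_Analysis = 17+14 = 31
ES_Draft manuscript = 17; EF_Draft manuscript = 17+6 = 23
ES_Internal review = max(EF_Pilot data=16, EF_Draft manuscript=23) = 23; EF_Internal review = 23+9 = 32
ES_Submission = max(EF_Data collection=25, EF_Data cleaning=31, EF_Analysis=31, EF_Internal review=32) = 32; EF_Submission = 32+3 = 35
Expected project duration μ = 35 hours. Critical path: Recruitment → Instrument calibration → Draft manuscript → Internal review → Submission.

Variances on critical path: σ²_Recruitment=0.111, σ²_Instrument calibration=1.778, σ²_Draft manuscript=1.778, σ²_Internal review=5.444, σ²_Submission=1.778.
Largest is σ²_Internal review = 5.444.

Internal review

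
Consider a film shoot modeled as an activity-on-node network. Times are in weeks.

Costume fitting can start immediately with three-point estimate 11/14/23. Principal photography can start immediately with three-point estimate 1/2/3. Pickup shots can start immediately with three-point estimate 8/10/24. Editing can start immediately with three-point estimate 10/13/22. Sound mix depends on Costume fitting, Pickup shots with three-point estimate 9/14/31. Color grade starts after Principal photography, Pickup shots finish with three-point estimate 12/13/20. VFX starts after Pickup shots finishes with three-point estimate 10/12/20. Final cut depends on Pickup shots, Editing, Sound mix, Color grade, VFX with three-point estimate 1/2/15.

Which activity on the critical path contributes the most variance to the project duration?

te_Costume fitting = (11 + 4·14 + 23)/6 = 90/6 = 15; σ²_Costume fitting = ((23−11)/6)² = 4.000
te_Principal photography = (1 + 4·2 + 3)/6 = 12/6 = 2; σ²_Principal photography = ((3−1)/6)² = 0.111
te_Pickup shots = (8 + 4·10 + 24)/6 = 72/6 = 12; σ²_Pickup shots = ((24−8)/6)² = 7.111
te_Editing = (10 + 4·13 + 22)/6 = 84/6 = 14; σ²_Editing = ((22−10)/6)² = 4.000
te_Sound mix = (9 + 4·14 + 31)/6 = 96/6 = 16; σ²_Sound mix = ((31−9)/6)² = 13.444
te_Color grade = (12 + 4·13 + 20)/6 = 84/6 = 14; σ²_Color grade = ((20−12)/6)² = 1.778
te_VFX = (10 + 4·12 + 20)/6 = 78/6 = 13; σ²_VFX = ((20−10)/6)² = 2.778
te_Final cut = (1 + 4·2 + 15)/6 = 24/6 = 4; σ²_Final cut = ((15−1)/6)² = 5.444

Forward pass:
ES_Costume fitting = 0; EF_Costume fitting = 15
ES_Principal photography = 0; EF_Principal photography = 2
ES_Pickup shots = 0; EF_Pickup shots = 12
ES_Editing = 0; EF_Editing = 14
ES_Sound mix = max(EF_Costume fitting=15, EF_Pickup shots=12) = 15; EF_Sound mix = 15+16 = 31
ES_Color grade = max(EF_Principal photography=2, EF_Pickup shots=12) = 12; EF_Color grade = 12+14 = 26
ES_VFX = 12; EF_VFX = 12+13 = 25
ES_Final cut = max(EF_Pickup shots=12, EF_Editing=14, EF_Sound mix=31, EF_Color grade=26, EF_VFX=25) = 31; EF_Final cut = 31+4 = 35
Expected project duration μ = 35 weeks. Critical path: Costume fitting → Sound mix → Final cut.

Variances on critical path: σ²_Costume fitting=4.000, σ²_Sound mix=13.444, σ²_Final cut=5.444.
Largest is σ²_Sound mix = 13.444.

Sound mix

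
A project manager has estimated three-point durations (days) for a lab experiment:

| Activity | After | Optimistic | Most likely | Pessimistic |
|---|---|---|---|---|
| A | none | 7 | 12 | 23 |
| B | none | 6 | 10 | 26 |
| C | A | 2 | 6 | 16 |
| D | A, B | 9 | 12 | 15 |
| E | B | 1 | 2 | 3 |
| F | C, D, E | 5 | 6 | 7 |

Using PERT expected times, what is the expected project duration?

31 days

te_A = (7 + 4·12 + 23)/6 = 78/6 = 13
te_B = (6 + 4·10 + 26)/6 = 72/6 = 12
te_C = (2 + 4·6 + 16)/6 = 42/6 = 7
te_D = (9 + 4·12 + 15)/6 = 72/6 = 12
te_E = (1 + 4·2 + 3)/6 = 12/6 = 2
te_F = (5 + 4·6 + 7)/6 = 36/6 = 6

Forward pass:
ES_A = 0; EF_A = 13
ES_B = 0; EF_B = 12
ES_C = 13; EF_C = 13+7 = 20
ES_D = max(EF_A=13, EF_B=12) = 13; EF_D = 13+12 = 25
ES_E = 12; EF_E = 12+2 = 14
ES_F = max(EF_C=20, EF_D=25, EF_E=14) = 25; EF_F = 25+6 = 31
Expected project duration μ = 31 days. Critical path: A → D → F.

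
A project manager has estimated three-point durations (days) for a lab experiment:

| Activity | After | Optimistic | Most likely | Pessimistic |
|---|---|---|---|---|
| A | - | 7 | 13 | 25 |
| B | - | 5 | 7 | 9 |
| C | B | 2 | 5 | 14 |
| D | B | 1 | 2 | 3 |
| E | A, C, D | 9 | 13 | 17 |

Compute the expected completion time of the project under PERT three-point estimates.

te_A = (7 + 4·13 + 25)/6 = 84/6 = 14
te_B = (5 + 4·7 + 9)/6 = 42/6 = 7
te_C = (2 + 4·5 + 14)/6 = 36/6 = 6
te_D = (1 + 4·2 + 3)/6 = 12/6 = 2
te_E = (9 + 4·13 + 17)/6 = 78/6 = 13

Forward pass:
ES_A = 0; EF_A = 14
ES_B = 0; EF_B = 7
ES_C = 7; EF_C = 7+6 = 13
ES_D = 7; EF_D = 7+2 = 9
ES_E = max(EF_A=14, EF_C=13, EF_D=9) = 14; EF_E = 14+13 = 27
Expected project duration μ = 27 days. Critical path: A → E.

27 days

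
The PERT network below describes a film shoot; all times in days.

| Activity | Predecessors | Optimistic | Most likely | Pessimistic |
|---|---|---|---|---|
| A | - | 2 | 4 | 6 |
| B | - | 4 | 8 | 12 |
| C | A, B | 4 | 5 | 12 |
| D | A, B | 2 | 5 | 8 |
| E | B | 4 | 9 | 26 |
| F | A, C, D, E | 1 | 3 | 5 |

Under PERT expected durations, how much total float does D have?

6 days

te_A = (2 + 4·4 + 6)/6 = 24/6 = 4
te_B = (4 + 4·8 + 12)/6 = 48/6 = 8
te_C = (4 + 4·5 + 12)/6 = 36/6 = 6
te_D = (2 + 4·5 + 8)/6 = 30/6 = 5
te_E = (4 + 4·9 + 26)/6 = 66/6 = 11
te_F = (1 + 4·3 + 5)/6 = 18/6 = 3

Forward pass:
ES_A = 0; EF_A = 4
ES_B = 0; EF_B = 8
ES_C = max(EF_A=4, EF_B=8) = 8; EF_C = 8+6 = 14
ES_D = max(EF_A=4, EF_B=8) = 8; EF_D = 8+5 = 13
ES_E = 8; EF_E = 8+11 = 19
ES_F = max(EF_A=4, EF_C=14, EF_D=13, EF_E=19) = 19; EF_F = 19+3 = 22
Expected project duration μ = 22 days. Critical path: B → E → F.

Backward pass:
LF_F = 22; LS_F = 22−3 = 19
LF_E = LS_F = 19; LS_E = 19−11 = 8
LF_D = LS_F = 19; LS_D = 19−5 = 14
LF_C = LS_F = 19; LS_C = 19−6 = 13
LF_B = min(LS_C=13, LS_D=14, LS_E=8) = 8; LS_B = 8−8 = 0
LF_A = min(LS_C=13, LS_D=14, LS_F=19) = 13; LS_A = 13−4 = 9
Slack_D = LS_D − ES_D = 14 − 8 = 6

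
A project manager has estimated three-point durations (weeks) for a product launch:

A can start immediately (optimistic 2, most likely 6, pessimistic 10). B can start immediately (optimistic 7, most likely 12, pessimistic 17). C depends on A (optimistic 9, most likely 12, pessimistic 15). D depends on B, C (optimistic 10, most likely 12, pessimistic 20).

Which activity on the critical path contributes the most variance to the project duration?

D

te_A = (2 + 4·6 + 10)/6 = 36/6 = 6; σ²_A = ((10−2)/6)² = 1.778
te_B = (7 + 4·12 + 17)/6 = 72/6 = 12; σ²_B = ((17−7)/6)² = 2.778
te_C = (9 + 4·12 + 15)/6 = 72/6 = 12; σ²_C = ((15−9)/6)² = 1.000
te_D = (10 + 4·12 + 20)/6 = 78/6 = 13; σ²_D = ((20−10)/6)² = 2.778

Forward pass:
ES_A = 0; EF_A = 6
ES_B = 0; EF_B = 12
ES_C = 6; EF_C = 6+12 = 18
ES_D = max(EF_B=12, EF_C=18) = 18; EF_D = 18+13 = 31
Expected project duration μ = 31 weeks. Critical path: A → C → D.

Variances on critical path: σ²_A=1.778, σ²_C=1.000, σ²_D=2.778.
Largest is σ²_D = 2.778.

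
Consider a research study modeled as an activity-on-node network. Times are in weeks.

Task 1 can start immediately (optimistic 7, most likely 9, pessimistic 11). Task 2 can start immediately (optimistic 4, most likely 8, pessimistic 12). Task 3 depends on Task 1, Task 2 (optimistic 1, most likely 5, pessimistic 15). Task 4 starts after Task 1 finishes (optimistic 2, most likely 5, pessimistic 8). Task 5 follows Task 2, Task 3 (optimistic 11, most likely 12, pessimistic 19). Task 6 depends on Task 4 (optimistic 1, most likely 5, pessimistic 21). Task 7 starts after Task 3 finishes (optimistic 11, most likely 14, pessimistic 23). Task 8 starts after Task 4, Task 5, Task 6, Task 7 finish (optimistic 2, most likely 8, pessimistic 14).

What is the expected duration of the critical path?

38 weeks

te_Task 1 = (7 + 4·9 + 11)/6 = 54/6 = 9
te_Task 2 = (4 + 4·8 + 12)/6 = 48/6 = 8
te_Task 3 = (1 + 4·5 + 15)/6 = 36/6 = 6
te_Task 4 = (2 + 4·5 + 8)/6 = 30/6 = 5
te_Task 5 = (11 + 4·12 + 19)/6 = 78/6 = 13
te_Task 6 = (1 + 4·5 + 21)/6 = 42/6 = 7
te_Task 7 = (11 + 4·14 + 23)/6 = 90/6 = 15
te_Task 8 = (2 + 4·8 + 14)/6 = 48/6 = 8

Forward pass:
ES_Task 1 = 0; EF_Task 1 = 9
ES_Task 2 = 0; EF_Task 2 = 8
ES_Task 3 = max(EF_Task 1=9, EF_Task 2=8) = 9; EF_Task 3 = 9+6 = 15
ES_Task 4 = 9; EF_Task 4 = 9+5 = 14
ES_Task 5 = max(EF_Task 2=8, EF_Task 3=15) = 15; EF_Task 5 = 15+13 = 28
ES_Task 6 = 14; EF_Task 6 = 14+7 = 21
ES_Task 7 = 15; EF_Task 7 = 15+15 = 30
ES_Task 8 = max(EF_Task 4=14, EF_Task 5=28, EF_Task 6=21, EF_Task 7=30) = 30; EF_Task 8 = 30+8 = 38
Expected project duration μ = 38 weeks. Critical path: Task 1 → Task 3 → Task 7 → Task 8.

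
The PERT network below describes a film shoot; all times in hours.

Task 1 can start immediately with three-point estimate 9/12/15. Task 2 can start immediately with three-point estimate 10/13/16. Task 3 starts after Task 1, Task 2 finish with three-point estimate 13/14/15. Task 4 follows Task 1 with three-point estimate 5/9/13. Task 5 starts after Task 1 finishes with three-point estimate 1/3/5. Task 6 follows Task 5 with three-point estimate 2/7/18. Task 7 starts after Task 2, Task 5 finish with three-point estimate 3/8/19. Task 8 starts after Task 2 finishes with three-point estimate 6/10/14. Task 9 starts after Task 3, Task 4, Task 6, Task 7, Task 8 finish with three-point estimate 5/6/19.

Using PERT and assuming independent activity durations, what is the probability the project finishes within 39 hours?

te_Task 1 = (9 + 4·12 + 15)/6 = 72/6 = 12; σ²_Task 1 = ((15−9)/6)² = 1.000
te_Task 2 = (10 + 4·13 + 16)/6 = 78/6 = 13; σ²_Task 2 = ((16−10)/6)² = 1.000
te_Task 3 = (13 + 4·14 + 15)/6 = 84/6 = 14; σ²_Task 3 = ((15−13)/6)² = 0.111
te_Task 4 = (5 + 4·9 + 13)/6 = 54/6 = 9; σ²_Task 4 = ((13−5)/6)² = 1.778
te_Task 5 = (1 + 4·3 + 5)/6 = 18/6 = 3; σ²_Task 5 = ((5−1)/6)² = 0.444
te_Task 6 = (2 + 4·7 + 18)/6 = 48/6 = 8; σ²_Task 6 = ((18−2)/6)² = 7.111
te_Task 7 = (3 + 4·8 + 19)/6 = 54/6 = 9; σ²_Task 7 = ((19−3)/6)² = 7.111
te_Task 8 = (6 + 4·10 + 14)/6 = 60/6 = 10; σ²_Task 8 = ((14−6)/6)² = 1.778
te_Task 9 = (5 + 4·6 + 19)/6 = 48/6 = 8; σ²_Task 9 = ((19−5)/6)² = 5.444

Forward pass:
ES_Task 1 = 0; EF_Task 1 = 12
ES_Task 2 = 0; EF_Task 2 = 13
ES_Task 3 = max(EF_Task 1=12, EF_Task 2=13) = 13; EF_Task 3 = 13+14 = 27
ES_Task 4 = 12; EF_Task 4 = 12+9 = 21
ES_Task 5 = 12; EF_Task 5 = 12+3 = 15
ES_Task 6 = 15; EF_Task 6 = 15+8 = 23
ES_Task 7 = max(EF_Task 2=13, EF_Task 5=15) = 15; EF_Task 7 = 15+9 = 24
ES_Task 8 = 13; EF_Task 8 = 13+10 = 23
ES_Task 9 = max(EF_Task 3=27, EF_Task 4=21, EF_Task 6=23, EF_Task 7=24, EF_Task 8=23) = 27; EF_Task 9 = 27+8 = 35
Expected project duration μ = 35 hours. Critical path: Task 2 → Task 3 → Task 9.

Variance along critical path = 1.000 + 0.111 + 5.444 = 6.556; σ = √6.556 = 2.560 hours.
Z = (39 − 35) / 2.560 = 1.562
P(T ≤ 39) = Φ(1.562) ≈ 0.941

0.941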